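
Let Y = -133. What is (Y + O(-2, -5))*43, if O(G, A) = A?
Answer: -5934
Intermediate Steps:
(Y + O(-2, -5))*43 = (-133 - 5)*43 = -138*43 = -5934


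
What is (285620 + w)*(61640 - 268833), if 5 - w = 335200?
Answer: 10271592975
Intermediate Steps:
w = -335195 (w = 5 - 1*335200 = 5 - 335200 = -335195)
(285620 + w)*(61640 - 268833) = (285620 - 335195)*(61640 - 268833) = -49575*(-207193) = 10271592975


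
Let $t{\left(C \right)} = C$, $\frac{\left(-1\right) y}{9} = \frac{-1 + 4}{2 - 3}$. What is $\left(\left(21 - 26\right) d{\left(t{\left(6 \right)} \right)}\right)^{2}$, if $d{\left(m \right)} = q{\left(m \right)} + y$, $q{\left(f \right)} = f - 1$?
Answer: $25600$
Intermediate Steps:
$y = 27$ ($y = - 9 \frac{-1 + 4}{2 - 3} = - 9 \frac{3}{-1} = - 9 \cdot 3 \left(-1\right) = \left(-9\right) \left(-3\right) = 27$)
$q{\left(f \right)} = -1 + f$
$d{\left(m \right)} = 26 + m$ ($d{\left(m \right)} = \left(-1 + m\right) + 27 = 26 + m$)
$\left(\left(21 - 26\right) d{\left(t{\left(6 \right)} \right)}\right)^{2} = \left(\left(21 - 26\right) \left(26 + 6\right)\right)^{2} = \left(\left(-5\right) 32\right)^{2} = \left(-160\right)^{2} = 25600$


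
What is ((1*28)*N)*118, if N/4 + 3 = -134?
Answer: -1810592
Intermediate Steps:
N = -548 (N = -12 + 4*(-134) = -12 - 536 = -548)
((1*28)*N)*118 = ((1*28)*(-548))*118 = (28*(-548))*118 = -15344*118 = -1810592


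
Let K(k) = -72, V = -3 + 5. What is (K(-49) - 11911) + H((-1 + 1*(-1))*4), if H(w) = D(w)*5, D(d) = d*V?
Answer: -12063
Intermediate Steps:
V = 2
D(d) = 2*d (D(d) = d*2 = 2*d)
H(w) = 10*w (H(w) = (2*w)*5 = 10*w)
(K(-49) - 11911) + H((-1 + 1*(-1))*4) = (-72 - 11911) + 10*((-1 + 1*(-1))*4) = -11983 + 10*((-1 - 1)*4) = -11983 + 10*(-2*4) = -11983 + 10*(-8) = -11983 - 80 = -12063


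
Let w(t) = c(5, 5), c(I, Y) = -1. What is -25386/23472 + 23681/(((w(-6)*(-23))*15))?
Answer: 10131153/149960 ≈ 67.559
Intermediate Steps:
w(t) = -1
-25386/23472 + 23681/(((w(-6)*(-23))*15)) = -25386/23472 + 23681/((-1*(-23)*15)) = -25386*1/23472 + 23681/((23*15)) = -4231/3912 + 23681/345 = 10131153/149960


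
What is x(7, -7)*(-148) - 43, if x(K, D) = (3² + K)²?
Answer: -37931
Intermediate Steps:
x(K, D) = (9 + K)²
x(7, -7)*(-148) - 43 = (9 + 7)²*(-148) - 43 = 16²*(-148) - 43 = 256*(-148) - 43 = -37888 - 43 = -37931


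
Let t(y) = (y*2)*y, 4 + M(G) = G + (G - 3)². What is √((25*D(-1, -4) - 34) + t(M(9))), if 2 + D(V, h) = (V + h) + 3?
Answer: 2*√807 ≈ 56.815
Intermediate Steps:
D(V, h) = 1 + V + h (D(V, h) = -2 + ((V + h) + 3) = -2 + (3 + V + h) = 1 + V + h)
M(G) = -4 + G + (-3 + G)² (M(G) = -4 + (G + (G - 3)²) = -4 + (G + (-3 + G)²) = -4 + G + (-3 + G)²)
t(y) = 2*y² (t(y) = (2*y)*y = 2*y²)
√((25*D(-1, -4) - 34) + t(M(9))) = √((25*(1 - 1 - 4) - 34) + 2*(-4 + 9 + (-3 + 9)²)²) = √((25*(-4) - 34) + 2*(-4 + 9 + 6²)²) = √((-100 - 34) + 2*(-4 + 9 + 36)²) = √(-134 + 2*41²) = √(-134 + 2*1681) = √(-134 + 3362) = √3228 = 2*√807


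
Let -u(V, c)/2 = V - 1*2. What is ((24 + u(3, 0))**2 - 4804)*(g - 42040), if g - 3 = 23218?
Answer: 81298080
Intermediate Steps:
g = 23221 (g = 3 + 23218 = 23221)
u(V, c) = 4 - 2*V (u(V, c) = -2*(V - 1*2) = -2*(V - 2) = -2*(-2 + V) = 4 - 2*V)
((24 + u(3, 0))**2 - 4804)*(g - 42040) = ((24 + (4 - 2*3))**2 - 4804)*(23221 - 42040) = ((24 + (4 - 6))**2 - 4804)*(-18819) = ((24 - 2)**2 - 4804)*(-18819) = (22**2 - 4804)*(-18819) = (484 - 4804)*(-18819) = -4320*(-18819) = 81298080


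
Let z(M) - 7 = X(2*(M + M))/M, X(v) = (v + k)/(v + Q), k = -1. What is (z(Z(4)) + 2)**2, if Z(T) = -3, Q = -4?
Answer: 175561/2304 ≈ 76.198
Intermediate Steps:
X(v) = (-1 + v)/(-4 + v) (X(v) = (v - 1)/(v - 4) = (-1 + v)/(-4 + v))
z(M) = 7 + (-1 + 4*M)/(M*(-4 + 4*M)) (z(M) = 7 + ((-1 + 2*(M + M))/(-4 + 2*(M + M)))/M = 7 + ((-1 + 2*(2*M))/(-4 + 2*(2*M)))/M = 7 + ((-1 + 4*M)/(-4 + 4*M))/M = 7 + (-1 + 4*M)/(M*(-4 + 4*M)))
(z(Z(4)) + 2)**2 = ((1/4)*(-1 - 24*(-3) + 28*(-3)**2)/(-3*(-1 - 3)) + 2)**2 = ((1/4)*(-1/3)*(-1 + 72 + 28*9)/(-4) + 2)**2 = ((1/4)*(-1/3)*(-1/4)*(-1 + 72 + 252) + 2)**2 = ((1/4)*(-1/3)*(-1/4)*323 + 2)**2 = (323/48 + 2)**2 = (419/48)**2 = 175561/2304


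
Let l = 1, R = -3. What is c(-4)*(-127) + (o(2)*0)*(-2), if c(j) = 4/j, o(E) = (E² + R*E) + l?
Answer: 127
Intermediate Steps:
o(E) = 1 + E² - 3*E (o(E) = (E² - 3*E) + 1 = 1 + E² - 3*E)
c(-4)*(-127) + (o(2)*0)*(-2) = (4/(-4))*(-127) + ((1 + 2² - 3*2)*0)*(-2) = (4*(-¼))*(-127) + ((1 + 4 - 6)*0)*(-2) = -1*(-127) - 1*0*(-2) = 127 + 0*(-2) = 127 + 0 = 127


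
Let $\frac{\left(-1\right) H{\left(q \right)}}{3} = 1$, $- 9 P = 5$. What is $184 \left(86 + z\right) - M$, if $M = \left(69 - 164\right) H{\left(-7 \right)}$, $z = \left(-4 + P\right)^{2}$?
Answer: $\frac{1567963}{81} \approx 19358.0$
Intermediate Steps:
$P = - \frac{5}{9}$ ($P = \left(- \frac{1}{9}\right) 5 = - \frac{5}{9} \approx -0.55556$)
$z = \frac{1681}{81}$ ($z = \left(-4 - \frac{5}{9}\right)^{2} = \left(- \frac{41}{9}\right)^{2} = \frac{1681}{81} \approx 20.753$)
$H{\left(q \right)} = -3$ ($H{\left(q \right)} = \left(-3\right) 1 = -3$)
$M = 285$ ($M = \left(69 - 164\right) \left(-3\right) = \left(-95\right) \left(-3\right) = 285$)
$184 \left(86 + z\right) - M = 184 \left(86 + \frac{1681}{81}\right) - 285 = 184 \cdot \frac{8647}{81} - 285 = \frac{1591048}{81} - 285 = \frac{1567963}{81}$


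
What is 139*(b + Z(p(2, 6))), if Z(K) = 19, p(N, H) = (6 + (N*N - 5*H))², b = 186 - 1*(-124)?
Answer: 45731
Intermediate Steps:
b = 310 (b = 186 + 124 = 310)
p(N, H) = (6 + N² - 5*H)² (p(N, H) = (6 + (N² - 5*H))² = (6 + N² - 5*H)²)
139*(b + Z(p(2, 6))) = 139*(310 + 19) = 139*329 = 45731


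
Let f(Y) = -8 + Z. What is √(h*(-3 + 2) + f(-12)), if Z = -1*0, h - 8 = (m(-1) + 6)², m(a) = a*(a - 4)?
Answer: I*√137 ≈ 11.705*I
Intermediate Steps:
m(a) = a*(-4 + a)
h = 129 (h = 8 + (-(-4 - 1) + 6)² = 8 + (-1*(-5) + 6)² = 8 + (5 + 6)² = 8 + 11² = 8 + 121 = 129)
Z = 0
f(Y) = -8 (f(Y) = -8 + 0 = -8)
√(h*(-3 + 2) + f(-12)) = √(129*(-3 + 2) - 8) = √(129*(-1) - 8) = √(-129 - 8) = √(-137) = I*√137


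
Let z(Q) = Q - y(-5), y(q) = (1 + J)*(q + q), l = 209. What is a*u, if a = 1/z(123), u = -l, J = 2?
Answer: -209/153 ≈ -1.3660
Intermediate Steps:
y(q) = 6*q (y(q) = (1 + 2)*(q + q) = 3*(2*q) = 6*q)
z(Q) = 30 + Q (z(Q) = Q - 6*(-5) = Q - 1*(-30) = Q + 30 = 30 + Q)
u = -209 (u = -1*209 = -209)
a = 1/153 (a = 1/(30 + 123) = 1/153 ≈ 0.0065359)
a*u = (1/153)*(-209) = -209/153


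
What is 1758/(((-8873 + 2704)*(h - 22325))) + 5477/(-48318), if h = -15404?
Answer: -1274687907833/11246024211918 ≈ -0.11335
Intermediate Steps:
1758/(((-8873 + 2704)*(h - 22325))) + 5477/(-48318) = 1758/(((-8873 + 2704)*(-15404 - 22325))) + 5477/(-48318) = 1758/((-6169*(-37729))) + 5477*(-1/48318) = 1758/232750201 - 5477/48318 = -1274687907833/11246024211918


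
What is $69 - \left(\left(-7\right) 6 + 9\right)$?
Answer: $102$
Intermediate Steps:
$69 - \left(\left(-7\right) 6 + 9\right) = 69 - \left(-42 + 9\right) = 69 - -33 = 69 + 33 = 102$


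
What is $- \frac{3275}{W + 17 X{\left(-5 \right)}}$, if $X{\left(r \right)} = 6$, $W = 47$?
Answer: $- \frac{3275}{149} \approx -21.98$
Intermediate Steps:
$- \frac{3275}{W + 17 X{\left(-5 \right)}} = - \frac{3275}{47 + 17 \cdot 6} = - \frac{3275}{47 + 102} = - \frac{3275}{149}$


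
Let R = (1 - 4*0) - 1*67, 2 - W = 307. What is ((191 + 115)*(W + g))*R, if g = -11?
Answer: 6381936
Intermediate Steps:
W = -305 (W = 2 - 1*307 = 2 - 307 = -305)
R = -66 (R = (1 + 0) - 67 = 1 - 67 = -66)
((191 + 115)*(W + g))*R = ((191 + 115)*(-305 - 11))*(-66) = (306*(-316))*(-66) = -96696*(-66) = 6381936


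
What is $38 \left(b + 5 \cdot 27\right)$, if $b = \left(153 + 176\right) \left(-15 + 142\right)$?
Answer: $1592884$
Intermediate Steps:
$b = 41783$ ($b = 329 \cdot 127 = 41783$)
$38 \left(b + 5 \cdot 27\right) = 38 \left(41783 + 5 \cdot 27\right) = 38 \left(41783 + 135\right) = 38 \cdot 41918 = 1592884$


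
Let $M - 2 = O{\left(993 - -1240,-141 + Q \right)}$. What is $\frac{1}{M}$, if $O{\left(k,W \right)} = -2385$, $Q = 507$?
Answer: $- \frac{1}{2383} \approx -0.00041964$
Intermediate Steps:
$M = -2383$ ($M = 2 - 2385 = -2383$)
$\frac{1}{M} = \frac{1}{-2383} = - \frac{1}{2383}$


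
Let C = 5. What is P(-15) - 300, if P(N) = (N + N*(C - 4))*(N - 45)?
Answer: 1500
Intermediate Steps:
P(N) = 2*N*(-45 + N) (P(N) = (N + N*(5 - 4))*(N - 45) = (N + N*1)*(-45 + N) = (N + N)*(-45 + N) = (2*N)*(-45 + N) = 2*N*(-45 + N))
P(-15) - 300 = 2*(-15)*(-45 - 15) - 300 = 2*(-15)*(-60) - 300 = 1800 - 300 = 1500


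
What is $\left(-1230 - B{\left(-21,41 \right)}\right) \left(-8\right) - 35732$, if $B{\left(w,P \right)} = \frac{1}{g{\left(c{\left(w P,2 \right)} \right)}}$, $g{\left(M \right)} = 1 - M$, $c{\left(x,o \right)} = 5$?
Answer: $-25894$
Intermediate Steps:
$B{\left(w,P \right)} = - \frac{1}{4}$ ($B{\left(w,P \right)} = \frac{1}{1 - 5} = \frac{1}{-4} = - \frac{1}{4}$)
$\left(-1230 - B{\left(-21,41 \right)}\right) \left(-8\right) - 35732 = \left(-1230 - - \frac{1}{4}\right) \left(-8\right) - 35732 = \left(-1230 + \frac{1}{4}\right) \left(-8\right) - 35732 = \left(- \frac{4919}{4}\right) \left(-8\right) - 35732 = 9838 - 35732 = -25894$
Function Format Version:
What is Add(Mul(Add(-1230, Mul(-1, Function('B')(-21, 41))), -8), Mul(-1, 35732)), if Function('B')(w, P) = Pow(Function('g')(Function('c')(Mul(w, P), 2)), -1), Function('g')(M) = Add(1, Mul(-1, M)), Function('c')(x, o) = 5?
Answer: -25894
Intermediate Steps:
Function('B')(w, P) = Rational(-1, 4) (Function('B')(w, P) = Pow(Add(1, Mul(-1, 5)), -1) = Pow(Add(1, -5), -1) = Pow(-4, -1) = Rational(-1, 4))
Add(Mul(Add(-1230, Mul(-1, Function('B')(-21, 41))), -8), Mul(-1, 35732)) = Add(Mul(Add(-1230, Mul(-1, Rational(-1, 4))), -8), Mul(-1, 35732)) = Add(Mul(Add(-1230, Rational(1, 4)), -8), -35732) = Add(Mul(Rational(-4919, 4), -8), -35732) = Add(9838, -35732) = -25894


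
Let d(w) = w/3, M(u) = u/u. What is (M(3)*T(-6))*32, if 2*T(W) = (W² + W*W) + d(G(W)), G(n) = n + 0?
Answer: 1120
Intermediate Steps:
M(u) = 1
G(n) = n
d(w) = w/3 (d(w) = w*(⅓) = w/3)
T(W) = W² + W/6 (T(W) = ((W² + W*W) + W/3)/2 = ((W² + W²) + W/3)/2 = (2*W² + W/3)/2 = W² + W/6)
(M(3)*T(-6))*32 = (1*(-6*(⅙ - 6)))*32 = (1*(-6*(-35/6)))*32 = (1*35)*32 = 35*32 = 1120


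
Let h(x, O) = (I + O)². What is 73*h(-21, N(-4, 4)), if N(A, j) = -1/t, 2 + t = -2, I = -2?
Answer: 3577/16 ≈ 223.56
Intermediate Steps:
t = -4 (t = -2 - 2 = -4)
N(A, j) = ¼ (N(A, j) = -1/(-4) = -1*(-¼) = ¼)
h(x, O) = (-2 + O)²
73*h(-21, N(-4, 4)) = 73*(-2 + ¼)² = 73*(-7/4)² = 73*(49/16) = 3577/16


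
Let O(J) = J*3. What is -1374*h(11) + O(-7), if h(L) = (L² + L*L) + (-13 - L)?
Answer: -299553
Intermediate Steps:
O(J) = 3*J
h(L) = -13 - L + 2*L² (h(L) = (L² + L²) + (-13 - L) = 2*L² + (-13 - L) = -13 - L + 2*L²)
-1374*h(11) + O(-7) = -1374*(-13 - 1*11 + 2*11²) + 3*(-7) = -1374*(-13 - 11 + 2*121) - 21 = -1374*(-13 - 11 + 242) - 21 = -1374*218 - 21 = -299532 - 21 = -299553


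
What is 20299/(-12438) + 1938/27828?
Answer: -7510774/4807287 ≈ -1.5624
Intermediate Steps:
20299/(-12438) + 1938/27828 = 20299*(-1/12438) + 1938*(1/27828) = -20299/12438 + 323/4638 = -7510774/4807287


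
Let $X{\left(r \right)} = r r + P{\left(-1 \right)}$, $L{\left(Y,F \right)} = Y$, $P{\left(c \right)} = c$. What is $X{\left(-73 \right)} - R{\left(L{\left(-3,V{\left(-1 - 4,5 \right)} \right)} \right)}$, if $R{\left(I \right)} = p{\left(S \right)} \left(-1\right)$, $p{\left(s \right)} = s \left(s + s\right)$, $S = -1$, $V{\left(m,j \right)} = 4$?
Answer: $5330$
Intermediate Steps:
$X{\left(r \right)} = -1 + r^{2}$ ($X{\left(r \right)} = r r - 1 = r^{2} - 1 = -1 + r^{2}$)
$p{\left(s \right)} = 2 s^{2}$ ($p{\left(s \right)} = s 2 s = 2 s^{2}$)
$R{\left(I \right)} = -2$ ($R{\left(I \right)} = 2 \left(-1\right)^{2} \left(-1\right) = 2 \cdot 1 \left(-1\right) = 2 \left(-1\right) = -2$)
$X{\left(-73 \right)} - R{\left(L{\left(-3,V{\left(-1 - 4,5 \right)} \right)} \right)} = \left(-1 + \left(-73\right)^{2}\right) - -2 = \left(-1 + 5329\right) + 2 = 5328 + 2 = 5330$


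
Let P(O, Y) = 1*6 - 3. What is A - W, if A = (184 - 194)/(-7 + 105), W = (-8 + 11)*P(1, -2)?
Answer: -446/49 ≈ -9.1020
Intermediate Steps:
P(O, Y) = 3 (P(O, Y) = 6 - 3 = 3)
W = 9 (W = (-8 + 11)*3 = 3*3 = 9)
A = -5/49 (A = -10/98 = -10*1/98 = -5/49 ≈ -0.10204)
A - W = -5/49 - 1*9 = -5/49 - 9 = -446/49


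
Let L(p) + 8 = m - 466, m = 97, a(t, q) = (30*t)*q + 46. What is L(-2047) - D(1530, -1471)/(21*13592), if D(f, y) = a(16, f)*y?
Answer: 486381101/142716 ≈ 3408.0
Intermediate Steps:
a(t, q) = 46 + 30*q*t (a(t, q) = 30*q*t + 46 = 46 + 30*q*t)
D(f, y) = y*(46 + 480*f) (D(f, y) = (46 + 30*f*16)*y = (46 + 480*f)*y = y*(46 + 480*f))
L(p) = -377 (L(p) = -8 + (97 - 466) = -8 - 369 = -377)
L(-2047) - D(1530, -1471)/(21*13592) = -377 - 2*(-1471)*(23 + 240*1530)/(21*13592) = -377 - 2*(-1471)*(23 + 367200)/285432 = -377 - 2*(-1471)*367223/285432 = -377 - (-1080370066)/285432 = -377 - 1*(-540185033/142716) = -377 + 540185033/142716 = 486381101/142716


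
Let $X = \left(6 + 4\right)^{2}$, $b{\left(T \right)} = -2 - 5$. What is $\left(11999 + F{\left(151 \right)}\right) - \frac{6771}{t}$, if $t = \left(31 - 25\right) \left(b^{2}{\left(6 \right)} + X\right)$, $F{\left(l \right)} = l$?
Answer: $\frac{3618443}{298} \approx 12142.0$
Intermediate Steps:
$b{\left(T \right)} = -7$ ($b{\left(T \right)} = -2 - 5 = -7$)
$X = 100$ ($X = 10^{2} = 100$)
$t = 894$ ($t = \left(31 - 25\right) \left(\left(-7\right)^{2} + 100\right) = 6 \left(49 + 100\right) = 6 \cdot 149 = 894$)
$\left(11999 + F{\left(151 \right)}\right) - \frac{6771}{t} = \left(11999 + 151\right) - \frac{6771}{894} = 12150 - \frac{2257}{298} = \frac{3618443}{298}$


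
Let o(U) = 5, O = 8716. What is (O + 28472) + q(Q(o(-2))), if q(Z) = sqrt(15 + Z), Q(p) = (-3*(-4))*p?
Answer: 37188 + 5*sqrt(3) ≈ 37197.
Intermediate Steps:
Q(p) = 12*p
(O + 28472) + q(Q(o(-2))) = (8716 + 28472) + sqrt(15 + 12*5) = 37188 + sqrt(15 + 60) = 37188 + sqrt(75) = 37188 + 5*sqrt(3)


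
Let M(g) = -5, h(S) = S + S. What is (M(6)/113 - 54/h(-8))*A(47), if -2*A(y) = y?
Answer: -141517/1808 ≈ -78.273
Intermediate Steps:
h(S) = 2*S
A(y) = -y/2
(M(6)/113 - 54/h(-8))*A(47) = (-5/113 - 54/(2*(-8)))*(-1/2*47) = (-5*1/113 - 54/(-16))*(-47/2) = (-5/113 - 54*(-1/16))*(-47/2) = (-5/113 + 27/8)*(-47/2) = (3011/904)*(-47/2) = -141517/1808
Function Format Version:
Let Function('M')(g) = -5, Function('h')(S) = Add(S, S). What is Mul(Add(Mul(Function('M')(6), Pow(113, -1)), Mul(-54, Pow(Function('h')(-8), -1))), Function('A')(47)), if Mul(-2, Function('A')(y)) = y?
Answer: Rational(-141517, 1808) ≈ -78.273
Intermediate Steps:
Function('h')(S) = Mul(2, S)
Function('A')(y) = Mul(Rational(-1, 2), y)
Mul(Add(Mul(Function('M')(6), Pow(113, -1)), Mul(-54, Pow(Function('h')(-8), -1))), Function('A')(47)) = Mul(Add(Mul(-5, Pow(113, -1)), Mul(-54, Pow(Mul(2, -8), -1))), Mul(Rational(-1, 2), 47)) = Mul(Add(Mul(-5, Rational(1, 113)), Mul(-54, Pow(-16, -1))), Rational(-47, 2)) = Mul(Add(Rational(-5, 113), Mul(-54, Rational(-1, 16))), Rational(-47, 2)) = Mul(Add(Rational(-5, 113), Rational(27, 8)), Rational(-47, 2)) = Mul(Rational(3011, 904), Rational(-47, 2)) = Rational(-141517, 1808)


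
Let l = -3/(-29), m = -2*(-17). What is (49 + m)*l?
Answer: 249/29 ≈ 8.5862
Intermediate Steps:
m = 34
l = 3/29 (l = -3*(-1/29) = 3/29 ≈ 0.10345)
(49 + m)*l = (49 + 34)*(3/29) = 83*(3/29) = 249/29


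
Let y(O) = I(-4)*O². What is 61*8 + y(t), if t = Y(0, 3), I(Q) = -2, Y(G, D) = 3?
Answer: 470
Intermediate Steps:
t = 3
y(O) = -2*O²
61*8 + y(t) = 61*8 - 2*3² = 488 - 2*9 = 488 - 18 = 470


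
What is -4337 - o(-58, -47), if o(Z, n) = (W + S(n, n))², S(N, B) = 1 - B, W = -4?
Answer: -6273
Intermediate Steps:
o(Z, n) = (-3 - n)² (o(Z, n) = (-4 + (1 - n))² = (-3 - n)²)
-4337 - o(-58, -47) = -4337 - (3 - 47)² = -4337 - 1*(-44)² = -4337 - 1*1936 = -4337 - 1936 = -6273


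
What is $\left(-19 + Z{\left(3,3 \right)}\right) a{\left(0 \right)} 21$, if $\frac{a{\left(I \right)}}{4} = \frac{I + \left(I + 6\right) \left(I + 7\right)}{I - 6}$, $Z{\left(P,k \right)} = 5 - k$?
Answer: $9996$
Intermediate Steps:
$a{\left(I \right)} = \frac{4 \left(I + \left(6 + I\right) \left(7 + I\right)\right)}{-6 + I}$ ($a{\left(I \right)} = 4 \frac{I + \left(I + 6\right) \left(I + 7\right)}{I - 6} = 4 \frac{I + \left(6 + I\right) \left(7 + I\right)}{-6 + I} = \frac{4 \left(I + \left(6 + I\right) \left(7 + I\right)\right)}{-6 + I}$)
$\left(-19 + Z{\left(3,3 \right)}\right) a{\left(0 \right)} 21 = \left(-19 + \left(5 - 3\right)\right) \frac{4 \left(42 + 0^{2} + 14 \cdot 0\right)}{-6 + 0} \cdot 21 = \left(-19 + \left(5 - 3\right)\right) \frac{4 \left(42 + 0 + 0\right)}{-6} \cdot 21 = \left(-19 + 2\right) 4 \left(- \frac{1}{6}\right) 42 \cdot 21 = \left(-17\right) \left(-28\right) 21 = 476 \cdot 21 = 9996$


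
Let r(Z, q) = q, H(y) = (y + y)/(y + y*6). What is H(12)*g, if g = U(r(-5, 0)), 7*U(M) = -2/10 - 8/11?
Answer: -102/2695 ≈ -0.037848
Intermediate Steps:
H(y) = 2/7 (H(y) = (2*y)/(y + 6*y) = (2*y)/((7*y)) = (2*y)*(1/(7*y)) = 2/7)
U(M) = -51/385 (U(M) = (-2/10 - 8/11)/7 = (-2*1/10 - 8*1/11)/7 = (-1/5 - 8/11)/7 = (1/7)*(-51/55) = -51/385)
g = -51/385 ≈ -0.13247
H(12)*g = (2/7)*(-51/385) = -102/2695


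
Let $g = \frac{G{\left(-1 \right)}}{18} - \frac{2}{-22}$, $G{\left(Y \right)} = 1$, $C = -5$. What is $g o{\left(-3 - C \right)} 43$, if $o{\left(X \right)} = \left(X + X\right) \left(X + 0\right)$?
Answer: $\frac{4988}{99} \approx 50.384$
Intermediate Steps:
$o{\left(X \right)} = 2 X^{2}$ ($o{\left(X \right)} = 2 X X = 2 X^{2}$)
$g = \frac{29}{198}$ ($g = 1 \cdot \frac{1}{18} - \frac{2}{-22} = 1 \cdot \frac{1}{18} - - \frac{1}{11} = \frac{1}{18} + \frac{1}{11} = \frac{29}{198} \approx 0.14646$)
$g o{\left(-3 - C \right)} 43 = \frac{29 \cdot 2 \left(-3 - -5\right)^{2}}{198} \cdot 43 = \frac{29 \cdot 2 \left(-3 + 5\right)^{2}}{198} \cdot 43 = \frac{29 \cdot 2 \cdot 2^{2}}{198} \cdot 43 = \frac{29 \cdot 2 \cdot 4}{198} \cdot 43 = \frac{29}{198} \cdot 8 \cdot 43 = \frac{116}{99} \cdot 43 = \frac{4988}{99}$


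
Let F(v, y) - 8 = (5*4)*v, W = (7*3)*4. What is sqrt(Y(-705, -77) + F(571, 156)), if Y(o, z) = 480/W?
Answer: 2*sqrt(140063)/7 ≈ 106.93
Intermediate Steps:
W = 84 (W = 21*4 = 84)
F(v, y) = 8 + 20*v (F(v, y) = 8 + (5*4)*v = 8 + 20*v)
Y(o, z) = 40/7 (Y(o, z) = 480/84 = 480*(1/84) = 40/7)
sqrt(Y(-705, -77) + F(571, 156)) = sqrt(40/7 + (8 + 20*571)) = sqrt(40/7 + (8 + 11420)) = sqrt(40/7 + 11428) = sqrt(80036/7) = 2*sqrt(140063)/7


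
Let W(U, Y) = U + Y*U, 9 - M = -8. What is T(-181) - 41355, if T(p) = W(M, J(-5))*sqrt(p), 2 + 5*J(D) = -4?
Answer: -41355 - 17*I*sqrt(181)/5 ≈ -41355.0 - 45.742*I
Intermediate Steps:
M = 17 (M = 9 - 1*(-8) = 9 + 8 = 17)
J(D) = -6/5 (J(D) = -2/5 + (1/5)*(-4) = -2/5 - 4/5 = -6/5)
W(U, Y) = U + U*Y
T(p) = -17*sqrt(p)/5 (T(p) = (17*(1 - 6/5))*sqrt(p) = (17*(-1/5))*sqrt(p) = -17*sqrt(p)/5)
T(-181) - 41355 = -17*I*sqrt(181)/5 - 41355 = -41355 - 17*I*sqrt(181)/5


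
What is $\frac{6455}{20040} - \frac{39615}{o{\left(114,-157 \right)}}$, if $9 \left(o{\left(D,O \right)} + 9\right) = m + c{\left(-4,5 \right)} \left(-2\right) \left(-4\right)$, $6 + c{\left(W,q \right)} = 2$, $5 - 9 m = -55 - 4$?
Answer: $\frac{12862160843}{3819624} \approx 3367.4$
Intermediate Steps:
$m = \frac{64}{9}$ ($m = \frac{5}{9} - \frac{-55 - 4}{9} = \frac{5}{9} - - \frac{59}{9} = \frac{5}{9} + \frac{59}{9} = \frac{64}{9} \approx 7.1111$)
$c{\left(W,q \right)} = -4$ ($c{\left(W,q \right)} = -6 + 2 = -4$)
$o{\left(D,O \right)} = - \frac{953}{81}$ ($o{\left(D,O \right)} = -9 + \frac{\frac{64}{9} + \left(-4\right) \left(-2\right) \left(-4\right)}{9} = -9 + \frac{\frac{64}{9} + 8 \left(-4\right)}{9} = -9 + \frac{\frac{64}{9} - 32}{9} = -9 + \frac{1}{9} \left(- \frac{224}{9}\right) = -9 - \frac{224}{81} = - \frac{953}{81}$)
$\frac{6455}{20040} - \frac{39615}{o{\left(114,-157 \right)}} = \frac{6455}{20040} - \frac{39615}{- \frac{953}{81}} = 6455 \cdot \frac{1}{20040} - - \frac{3208815}{953} = \frac{1291}{4008} + \frac{3208815}{953} = \frac{12862160843}{3819624}$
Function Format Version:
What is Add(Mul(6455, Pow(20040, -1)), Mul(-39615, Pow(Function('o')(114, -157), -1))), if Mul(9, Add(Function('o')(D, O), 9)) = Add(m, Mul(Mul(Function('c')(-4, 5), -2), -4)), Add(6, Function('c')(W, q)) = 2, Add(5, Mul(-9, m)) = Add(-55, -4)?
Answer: Rational(12862160843, 3819624) ≈ 3367.4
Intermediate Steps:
m = Rational(64, 9) (m = Add(Rational(5, 9), Mul(Rational(-1, 9), Add(-55, -4))) = Add(Rational(5, 9), Mul(Rational(-1, 9), -59)) = Add(Rational(5, 9), Rational(59, 9)) = Rational(64, 9) ≈ 7.1111)
Function('c')(W, q) = -4 (Function('c')(W, q) = Add(-6, 2) = -4)
Function('o')(D, O) = Rational(-953, 81) (Function('o')(D, O) = Add(-9, Mul(Rational(1, 9), Add(Rational(64, 9), Mul(Mul(-4, -2), -4)))) = Add(-9, Mul(Rational(1, 9), Add(Rational(64, 9), Mul(8, -4)))) = Add(-9, Mul(Rational(1, 9), Add(Rational(64, 9), -32))) = Add(-9, Mul(Rational(1, 9), Rational(-224, 9))) = Add(-9, Rational(-224, 81)) = Rational(-953, 81))
Add(Mul(6455, Pow(20040, -1)), Mul(-39615, Pow(Function('o')(114, -157), -1))) = Add(Mul(6455, Pow(20040, -1)), Mul(-39615, Pow(Rational(-953, 81), -1))) = Add(Mul(6455, Rational(1, 20040)), Mul(-39615, Rational(-81, 953))) = Add(Rational(1291, 4008), Rational(3208815, 953)) = Rational(12862160843, 3819624)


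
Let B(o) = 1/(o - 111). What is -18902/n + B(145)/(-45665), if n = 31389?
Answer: -29347465609/48734875290 ≈ -0.60219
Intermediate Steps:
B(o) = 1/(-111 + o)
-18902/n + B(145)/(-45665) = -18902/31389 + 1/((-111 + 145)*(-45665)) = -18902*1/31389 - 1/45665/34 = -18902/31389 + (1/34)*(-1/45665) = -18902/31389 - 1/1552610 = -29347465609/48734875290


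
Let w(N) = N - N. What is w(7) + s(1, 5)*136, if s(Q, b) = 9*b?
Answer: 6120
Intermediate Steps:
w(N) = 0
w(7) + s(1, 5)*136 = 0 + (9*5)*136 = 0 + 45*136 = 0 + 6120 = 6120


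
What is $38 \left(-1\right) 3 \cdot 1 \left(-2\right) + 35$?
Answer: $263$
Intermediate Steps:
$38 \left(-1\right) 3 \cdot 1 \left(-2\right) + 35 = 38 \left(\left(-3\right) \left(-2\right)\right) + 35 = 38 \cdot 6 + 35 = 228 + 35 = 263$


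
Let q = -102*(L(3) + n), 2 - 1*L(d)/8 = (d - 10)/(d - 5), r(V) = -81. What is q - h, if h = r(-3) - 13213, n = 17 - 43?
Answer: 17170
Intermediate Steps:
n = -26
L(d) = 16 - 8*(-10 + d)/(-5 + d) (L(d) = 16 - 8*(d - 10)/(d - 5) = 16 - 8*(-10 + d)/(-5 + d))
h = -13294 (h = -81 - 13213 = -13294)
q = 3876 (q = -102*(8*3/(-5 + 3) - 26) = -102*(8*3/(-2) - 26) = -102*(8*3*(-½) - 26) = -102*(-12 - 26) = -102*(-38) = 3876)
q - h = 3876 - 1*(-13294) = 3876 + 13294 = 17170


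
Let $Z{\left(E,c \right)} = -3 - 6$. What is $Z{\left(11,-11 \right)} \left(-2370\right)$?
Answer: $21330$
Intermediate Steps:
$Z{\left(E,c \right)} = -9$ ($Z{\left(E,c \right)} = -3 - 6 = -9$)
$Z{\left(11,-11 \right)} \left(-2370\right) = \left(-9\right) \left(-2370\right) = 21330$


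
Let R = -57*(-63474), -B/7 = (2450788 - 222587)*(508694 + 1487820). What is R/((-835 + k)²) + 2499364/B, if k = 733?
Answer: 26299411211242037/75626786352338 ≈ 347.75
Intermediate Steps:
B = -31140441439198 (B = -7*(2450788 - 222587)*(508694 + 1487820) = -15597407*1996514 = -7*4448634491314 = -31140441439198)
R = 3618018
R/((-835 + k)²) + 2499364/B = 3618018/((-835 + 733)²) + 2499364/(-31140441439198) = 3618018/((-102)²) + 2499364*(-1/31140441439198) = 3618018/10404 - 178526/2224317245657 = 3618018*(1/10404) - 178526/2224317245657 = 201001/578 - 178526/2224317245657 = 26299411211242037/75626786352338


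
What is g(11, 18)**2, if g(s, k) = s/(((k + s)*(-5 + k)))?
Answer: 121/142129 ≈ 0.00085134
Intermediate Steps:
g(s, k) = s/((-5 + k)*(k + s)) (g(s, k) = s/(((-5 + k)*(k + s))) = s*(1/((-5 + k)*(k + s))) = s/((-5 + k)*(k + s)))
g(11, 18)**2 = (11/(18**2 - 5*18 - 5*11 + 18*11))**2 = (11/(324 - 90 - 55 + 198))**2 = (11/377)**2 = 121/142129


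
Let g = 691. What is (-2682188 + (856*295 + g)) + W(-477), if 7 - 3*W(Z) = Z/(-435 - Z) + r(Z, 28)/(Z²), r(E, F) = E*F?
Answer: -48662002237/20034 ≈ -2.4290e+6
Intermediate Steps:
W(Z) = 7/3 - 28/(3*Z) - Z/(3*(-435 - Z)) (W(Z) = 7/3 - (Z/(-435 - Z) + (Z*28)/(Z²))/3 = 7/3 - (Z/(-435 - Z) + (28*Z)/Z²)/3 = 7/3 - (Z/(-435 - Z) + 28/Z)/3 = 7/3 - (28/Z + Z/(-435 - Z))/3 = 7/3 + (-28/(3*Z) - Z/(3*(-435 - Z))) = 7/3 - 28/(3*Z) - Z/(3*(-435 - Z)))
(-2682188 + (856*295 + g)) + W(-477) = (-2682188 + (856*295 + 691)) + (⅓)*(-12180 + 8*(-477)² + 3017*(-477))/(-477*(435 - 477)) = (-2682188 + (252520 + 691)) + (⅓)*(-1/477)*(-12180 + 8*227529 - 1439109)/(-42) = (-2682188 + 253211) + (⅓)*(-1/477)*(-1/42)*(-12180 + 1820232 - 1439109) = -2428977 + (⅓)*(-1/477)*(-1/42)*368943 = -2428977 + 122981/20034 = -48662002237/20034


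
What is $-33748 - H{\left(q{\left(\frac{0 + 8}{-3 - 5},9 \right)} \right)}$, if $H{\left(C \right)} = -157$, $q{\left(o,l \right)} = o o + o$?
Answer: $-33591$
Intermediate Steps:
$q{\left(o,l \right)} = o + o^{2}$ ($q{\left(o,l \right)} = o^{2} + o = o + o^{2}$)
$-33748 - H{\left(q{\left(\frac{0 + 8}{-3 - 5},9 \right)} \right)} = -33748 - -157 = -33748 + 157 = -33591$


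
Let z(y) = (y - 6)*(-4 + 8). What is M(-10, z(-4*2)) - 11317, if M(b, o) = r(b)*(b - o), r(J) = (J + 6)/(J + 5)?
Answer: -56401/5 ≈ -11280.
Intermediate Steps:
z(y) = -24 + 4*y (z(y) = (-6 + y)*4 = -24 + 4*y)
r(J) = (6 + J)/(5 + J)
M(b, o) = (6 + b)*(b - o)/(5 + b) (M(b, o) = ((6 + b)/(5 + b))*(b - o) = (6 + b)*(b - o)/(5 + b))
M(-10, z(-4*2)) - 11317 = (6 - 10)*(-10 - (-24 + 4*(-4*2)))/(5 - 10) - 11317 = -4*(-10 - (-24 + 4*(-8)))/(-5) - 11317 = -⅕*(-4)*(-10 - (-24 - 32)) - 11317 = -⅕*(-4)*(-10 - 1*(-56)) - 11317 = -⅕*(-4)*(-10 + 56) - 11317 = -⅕*(-4)*46 - 11317 = 184/5 - 11317 = -56401/5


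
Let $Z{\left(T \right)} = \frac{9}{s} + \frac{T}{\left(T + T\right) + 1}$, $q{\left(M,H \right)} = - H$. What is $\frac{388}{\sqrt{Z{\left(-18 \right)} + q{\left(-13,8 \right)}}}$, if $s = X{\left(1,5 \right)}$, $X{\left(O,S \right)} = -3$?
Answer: $- \frac{388 i \sqrt{12845}}{367} \approx - 119.82 i$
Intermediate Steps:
$s = -3$
$Z{\left(T \right)} = -3 + \frac{T}{1 + 2 T}$ ($Z{\left(T \right)} = \frac{9}{-3} + \frac{T}{\left(T + T\right) + 1} = 9 \left(- \frac{1}{3}\right) + \frac{T}{2 T + 1} = -3 + \frac{T}{1 + 2 T}$)
$\frac{388}{\sqrt{Z{\left(-18 \right)} + q{\left(-13,8 \right)}}} = \frac{388}{\sqrt{\frac{-3 - -90}{1 + 2 \left(-18\right)} - 8}} = \frac{388}{\sqrt{\frac{-3 + 90}{1 - 36} - 8}} = \frac{388}{\sqrt{\frac{1}{-35} \cdot 87 - 8}} = \frac{388}{\sqrt{\left(- \frac{1}{35}\right) 87 - 8}} = \frac{388}{\sqrt{- \frac{87}{35} - 8}} = \frac{388}{\sqrt{- \frac{367}{35}}} = \frac{388}{\frac{1}{35} i \sqrt{12845}} = 388 \left(- \frac{i \sqrt{12845}}{367}\right) = - \frac{388 i \sqrt{12845}}{367}$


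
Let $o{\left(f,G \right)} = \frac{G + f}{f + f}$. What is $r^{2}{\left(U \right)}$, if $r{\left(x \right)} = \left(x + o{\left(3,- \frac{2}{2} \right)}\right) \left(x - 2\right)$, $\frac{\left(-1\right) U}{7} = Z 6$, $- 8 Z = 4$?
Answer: $\frac{1478656}{9} \approx 1.643 \cdot 10^{5}$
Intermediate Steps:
$Z = - \frac{1}{2}$ ($Z = \left(- \frac{1}{8}\right) 4 = - \frac{1}{2} \approx -0.5$)
$o{\left(f,G \right)} = \frac{G + f}{2 f}$
$U = 21$ ($U = - 7 \left(\left(- \frac{1}{2}\right) 6\right) = \left(-7\right) \left(-3\right) = 21$)
$r{\left(x \right)} = \left(-2 + x\right) \left(\frac{1}{3} + x\right)$ ($r{\left(x \right)} = \left(x + \frac{- \frac{2}{2} + 3}{2 \cdot 3}\right) \left(x - 2\right) = \left(x + \frac{1}{2} \cdot \frac{1}{3} \left(\left(-2\right) \frac{1}{2} + 3\right)\right) \left(-2 + x\right) = \left(x + \frac{1}{2} \cdot \frac{1}{3} \left(-1 + 3\right)\right) \left(-2 + x\right) = \left(x + \frac{1}{2} \cdot \frac{1}{3} \cdot 2\right) \left(-2 + x\right) = \left(x + \frac{1}{3}\right) \left(-2 + x\right) = \left(\frac{1}{3} + x\right) \left(-2 + x\right) = \left(-2 + x\right) \left(\frac{1}{3} + x\right)$)
$r^{2}{\left(U \right)} = \left(- \frac{2}{3} + 21^{2} - 35\right)^{2} = \left(- \frac{2}{3} + 441 - 35\right)^{2} = \left(\frac{1216}{3}\right)^{2} = \frac{1478656}{9}$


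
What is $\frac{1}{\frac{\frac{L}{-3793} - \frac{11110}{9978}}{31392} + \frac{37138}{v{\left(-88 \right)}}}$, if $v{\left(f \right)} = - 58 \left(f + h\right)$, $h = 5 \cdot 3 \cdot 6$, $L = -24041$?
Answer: $- \frac{8613572917968}{2757678489029531} \approx -0.0031235$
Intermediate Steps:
$h = 90$ ($h = 15 \cdot 6 = 90$)
$v{\left(f \right)} = -5220 - 58 f$ ($v{\left(f \right)} = - 58 \left(f + 90\right) = - 58 \left(90 + f\right) = -5220 - 58 f$)
$\frac{1}{\frac{\frac{L}{-3793} - \frac{11110}{9978}}{31392} + \frac{37138}{v{\left(-88 \right)}}} = \frac{1}{\frac{- \frac{24041}{-3793} - \frac{11110}{9978}}{31392} + \frac{37138}{-5220 - -5104}} = \frac{1}{\left(\left(-24041\right) \left(- \frac{1}{3793}\right) - \frac{5555}{4989}\right) \frac{1}{31392} + \frac{37138}{-5220 + 5104}} = \frac{1}{\left(\frac{24041}{3793} - \frac{5555}{4989}\right) \frac{1}{31392} + \frac{37138}{-116}} = \frac{1}{\frac{98870434}{18923277} \cdot \frac{1}{31392} + 37138 \left(- \frac{1}{116}\right)} = \frac{1}{\frac{49435217}{297019755792} - \frac{18569}{58}} = \frac{1}{- \frac{2757678489029531}{8613572917968}} = - \frac{8613572917968}{2757678489029531}$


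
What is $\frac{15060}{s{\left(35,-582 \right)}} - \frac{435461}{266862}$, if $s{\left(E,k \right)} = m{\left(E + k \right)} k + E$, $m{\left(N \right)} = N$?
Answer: $- \frac{134627050609}{84965925318} \approx -1.5845$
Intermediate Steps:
$s{\left(E,k \right)} = E + k \left(E + k\right)$ ($s{\left(E,k \right)} = \left(E + k\right) k + E = k \left(E + k\right) + E = E + k \left(E + k\right)$)
$\frac{15060}{s{\left(35,-582 \right)}} - \frac{435461}{266862} = \frac{15060}{35 - 582 \left(35 - 582\right)} - \frac{435461}{266862} = \frac{15060}{35 - -318354} - \frac{435461}{266862} = \frac{15060}{35 + 318354} - \frac{435461}{266862} = \frac{15060}{318389} - \frac{435461}{266862} = - \frac{134627050609}{84965925318}$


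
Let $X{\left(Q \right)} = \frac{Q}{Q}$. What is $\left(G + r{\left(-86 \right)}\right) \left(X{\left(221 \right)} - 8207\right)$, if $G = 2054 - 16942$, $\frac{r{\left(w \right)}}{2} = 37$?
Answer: $121563684$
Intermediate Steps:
$r{\left(w \right)} = 74$ ($r{\left(w \right)} = 2 \cdot 37 = 74$)
$X{\left(Q \right)} = 1$
$G = -14888$ ($G = 2054 - 16942 = -14888$)
$\left(G + r{\left(-86 \right)}\right) \left(X{\left(221 \right)} - 8207\right) = \left(-14888 + 74\right) \left(1 - 8207\right) = \left(-14814\right) \left(-8206\right) = 121563684$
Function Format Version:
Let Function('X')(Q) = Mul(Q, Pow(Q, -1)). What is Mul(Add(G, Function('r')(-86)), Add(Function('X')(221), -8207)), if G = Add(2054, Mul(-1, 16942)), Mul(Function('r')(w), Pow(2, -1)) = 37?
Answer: 121563684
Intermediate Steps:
Function('r')(w) = 74 (Function('r')(w) = Mul(2, 37) = 74)
Function('X')(Q) = 1
G = -14888 (G = Add(2054, -16942) = -14888)
Mul(Add(G, Function('r')(-86)), Add(Function('X')(221), -8207)) = Mul(Add(-14888, 74), Add(1, -8207)) = Mul(-14814, -8206) = 121563684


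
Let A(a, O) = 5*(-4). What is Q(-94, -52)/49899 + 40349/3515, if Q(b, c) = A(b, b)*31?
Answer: 2011195451/175394985 ≈ 11.467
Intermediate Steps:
A(a, O) = -20
Q(b, c) = -620 (Q(b, c) = -20*31 = -620)
Q(-94, -52)/49899 + 40349/3515 = -620/49899 + 40349/3515 = 2011195451/175394985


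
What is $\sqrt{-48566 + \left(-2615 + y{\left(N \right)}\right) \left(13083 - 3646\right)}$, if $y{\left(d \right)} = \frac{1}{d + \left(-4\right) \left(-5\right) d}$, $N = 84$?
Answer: $\frac{i \sqrt{43617220807}}{42} \approx 4972.6 i$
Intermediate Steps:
$y{\left(d \right)} = \frac{1}{21 d}$ ($y{\left(d \right)} = \frac{1}{d + 20 d} = \frac{1}{21 d}$)
$\sqrt{-48566 + \left(-2615 + y{\left(N \right)}\right) \left(13083 - 3646\right)} = \sqrt{-48566 + \left(-2615 + \frac{1}{21 \cdot 84}\right) \left(13083 - 3646\right)} = \sqrt{-48566 + \left(-2615 + \frac{1}{21} \cdot \frac{1}{84}\right) 9437} = \sqrt{-48566 + \left(-2615 + \frac{1}{1764}\right) 9437} = \sqrt{-48566 - \frac{43531550383}{1764}} = \sqrt{- \frac{43617220807}{1764}} = \frac{i \sqrt{43617220807}}{42}$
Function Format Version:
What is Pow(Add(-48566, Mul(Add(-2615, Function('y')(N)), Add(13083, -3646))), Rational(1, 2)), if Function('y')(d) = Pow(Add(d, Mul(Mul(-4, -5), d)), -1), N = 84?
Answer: Mul(Rational(1, 42), I, Pow(43617220807, Rational(1, 2))) ≈ Mul(4972.6, I)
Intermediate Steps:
Function('y')(d) = Mul(Rational(1, 21), Pow(d, -1)) (Function('y')(d) = Pow(Add(d, Mul(20, d)), -1) = Pow(Mul(21, d), -1) = Mul(Rational(1, 21), Pow(d, -1)))
Pow(Add(-48566, Mul(Add(-2615, Function('y')(N)), Add(13083, -3646))), Rational(1, 2)) = Pow(Add(-48566, Mul(Add(-2615, Mul(Rational(1, 21), Pow(84, -1))), Add(13083, -3646))), Rational(1, 2)) = Pow(Add(-48566, Mul(Add(-2615, Mul(Rational(1, 21), Rational(1, 84))), 9437)), Rational(1, 2)) = Pow(Add(-48566, Mul(Add(-2615, Rational(1, 1764)), 9437)), Rational(1, 2)) = Pow(Add(-48566, Mul(Rational(-4612859, 1764), 9437)), Rational(1, 2)) = Pow(Add(-48566, Rational(-43531550383, 1764)), Rational(1, 2)) = Pow(Rational(-43617220807, 1764), Rational(1, 2)) = Mul(Rational(1, 42), I, Pow(43617220807, Rational(1, 2)))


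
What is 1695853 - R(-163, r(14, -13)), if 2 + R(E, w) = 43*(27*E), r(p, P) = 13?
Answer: 1885098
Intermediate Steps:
R(E, w) = -2 + 1161*E (R(E, w) = -2 + 43*(27*E) = -2 + 1161*E)
1695853 - R(-163, r(14, -13)) = 1695853 - (-2 + 1161*(-163)) = 1695853 - (-2 - 189243) = 1695853 - 1*(-189245) = 1695853 + 189245 = 1885098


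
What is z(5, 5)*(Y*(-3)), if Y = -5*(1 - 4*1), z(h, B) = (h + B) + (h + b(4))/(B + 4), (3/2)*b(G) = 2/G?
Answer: -1430/3 ≈ -476.67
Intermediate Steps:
b(G) = 4/(3*G) (b(G) = 2*(2/G)/3 = 4/(3*G))
z(h, B) = B + h + (1/3 + h)/(4 + B) (z(h, B) = (h + B) + (h + (4/3)/4)/(B + 4) = (B + h) + (h + (4/3)*(1/4))/(4 + B) = (B + h) + (h + 1/3)/(4 + B) = (B + h) + (1/3 + h)/(4 + B) = B + h + (1/3 + h)/(4 + B))
Y = 15 (Y = -5*(1 - 4) = -5*(-3) = 15)
z(5, 5)*(Y*(-3)) = ((1/3 + 5**2 + 4*5 + 5*5 + 5*5)/(4 + 5))*(15*(-3)) = ((1/3 + 25 + 20 + 25 + 25)/9)*(-45) = ((1/9)*(286/3))*(-45) = (286/27)*(-45) = -1430/3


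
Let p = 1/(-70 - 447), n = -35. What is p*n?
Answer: 35/517 ≈ 0.067698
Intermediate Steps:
p = -1/517 (p = 1/(-517) = -1/517 ≈ -0.0019342)
p*n = -1/517*(-35) = 35/517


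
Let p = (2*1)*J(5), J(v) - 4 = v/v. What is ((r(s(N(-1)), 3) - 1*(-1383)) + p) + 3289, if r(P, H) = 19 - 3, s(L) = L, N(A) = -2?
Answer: 4698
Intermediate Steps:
J(v) = 5 (J(v) = 4 + v/v = 4 + 1 = 5)
r(P, H) = 16
p = 10 (p = (2*1)*5 = 2*5 = 10)
((r(s(N(-1)), 3) - 1*(-1383)) + p) + 3289 = ((16 - 1*(-1383)) + 10) + 3289 = ((16 + 1383) + 10) + 3289 = (1399 + 10) + 3289 = 1409 + 3289 = 4698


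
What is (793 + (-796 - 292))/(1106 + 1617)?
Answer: -295/2723 ≈ -0.10834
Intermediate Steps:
(793 + (-796 - 292))/(1106 + 1617) = (793 - 1088)/2723 = -295*1/2723 = -295/2723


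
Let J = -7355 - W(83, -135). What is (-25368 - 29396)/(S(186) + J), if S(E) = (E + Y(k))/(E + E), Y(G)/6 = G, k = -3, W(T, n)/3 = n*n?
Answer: 424421/480729 ≈ 0.88287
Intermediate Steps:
W(T, n) = 3*n**2 (W(T, n) = 3*(n*n) = 3*n**2)
Y(G) = 6*G
J = -62030 (J = -7355 - 3*(-135)**2 = -7355 - 3*18225 = -7355 - 1*54675 = -7355 - 54675 = -62030)
S(E) = (-18 + E)/(2*E) (S(E) = (E + 6*(-3))/(E + E) = (E - 18)/((2*E)) = (-18 + E)*(1/(2*E)) = (-18 + E)/(2*E))
(-25368 - 29396)/(S(186) + J) = (-25368 - 29396)/((1/2)*(-18 + 186)/186 - 62030) = -54764/((1/2)*(1/186)*168 - 62030) = -54764/(14/31 - 62030) = -54764/(-1922916/31) = -54764*(-31/1922916) = 424421/480729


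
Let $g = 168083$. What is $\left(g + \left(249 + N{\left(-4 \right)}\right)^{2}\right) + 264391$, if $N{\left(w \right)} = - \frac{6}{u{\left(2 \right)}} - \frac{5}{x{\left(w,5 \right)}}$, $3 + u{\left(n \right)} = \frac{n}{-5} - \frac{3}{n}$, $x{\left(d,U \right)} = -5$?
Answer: $\frac{1189906174}{2401} \approx 4.9559 \cdot 10^{5}$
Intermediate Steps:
$u{\left(n \right)} = -3 - \frac{3}{n} - \frac{n}{5}$ ($u{\left(n \right)} = -3 + \left(\frac{n}{-5} - \frac{3}{n}\right) = -3 + \left(n \left(- \frac{1}{5}\right) - \frac{3}{n}\right) = -3 - \left(\frac{3}{n} + \frac{n}{5}\right) = -3 - \frac{3}{n} - \frac{n}{5}$)
$N{\left(w \right)} = \frac{109}{49}$ ($N{\left(w \right)} = - \frac{6}{-3 - \frac{3}{2} - \frac{2}{5}} - \frac{5}{-5} = - \frac{6}{-3 - \frac{3}{2} - \frac{2}{5}} - -1 = - \frac{6}{-3 - \frac{3}{2} - \frac{2}{5}} + 1 = - \frac{6}{- \frac{49}{10}} + 1 = \left(-6\right) \left(- \frac{10}{49}\right) + 1 = \frac{60}{49} + 1 = \frac{109}{49}$)
$\left(g + \left(249 + N{\left(-4 \right)}\right)^{2}\right) + 264391 = \left(168083 + \left(249 + \frac{109}{49}\right)^{2}\right) + 264391 = \left(168083 + \left(\frac{12310}{49}\right)^{2}\right) + 264391 = \left(168083 + \frac{151536100}{2401}\right) + 264391 = \frac{555103383}{2401} + 264391 = \frac{1189906174}{2401}$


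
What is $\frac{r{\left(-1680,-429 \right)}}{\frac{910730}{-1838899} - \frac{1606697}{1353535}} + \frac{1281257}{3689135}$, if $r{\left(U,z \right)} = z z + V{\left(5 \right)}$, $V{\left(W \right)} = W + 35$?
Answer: $- \frac{1690283303293248460290954}{15447361654546432655} \approx -1.0942 \cdot 10^{5}$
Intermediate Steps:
$V{\left(W \right)} = 35 + W$
$r{\left(U,z \right)} = 40 + z^{2}$ ($r{\left(U,z \right)} = z z + \left(35 + 5\right) = z^{2} + 40 = 40 + z^{2}$)
$\frac{r{\left(-1680,-429 \right)}}{\frac{910730}{-1838899} - \frac{1606697}{1353535}} + \frac{1281257}{3689135} = \frac{40 + \left(-429\right)^{2}}{\frac{910730}{-1838899} - \frac{1606697}{1353535}} + \frac{1281257}{3689135} = \frac{40 + 184041}{910730 \left(- \frac{1}{1838899}\right) - \frac{1606697}{1353535}} + 1281257 \cdot \frac{1}{3689135} = \frac{184081}{- \frac{910730}{1838899} - \frac{1606697}{1353535}} + \frac{1281257}{3689135} = \frac{184081}{- \frac{4187258437153}{2489014157965}} + \frac{1281257}{3689135} = 184081 \left(- \frac{2489014157965}{4187258437153}\right) + \frac{1281257}{3689135} = - \frac{458180215212355165}{4187258437153} + \frac{1281257}{3689135} = - \frac{1690283303293248460290954}{15447361654546432655}$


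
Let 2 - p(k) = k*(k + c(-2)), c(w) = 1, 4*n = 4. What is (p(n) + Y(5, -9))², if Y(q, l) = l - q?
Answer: 196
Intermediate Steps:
n = 1 (n = (¼)*4 = 1)
p(k) = 2 - k*(1 + k) (p(k) = 2 - k*(k + 1) = 2 - k*(1 + k))
(p(n) + Y(5, -9))² = ((2 - 1*1 - 1*1²) + (-9 - 1*5))² = ((2 - 1 - 1*1) + (-9 - 5))² = ((2 - 1 - 1) - 14)² = (0 - 14)² = (-14)² = 196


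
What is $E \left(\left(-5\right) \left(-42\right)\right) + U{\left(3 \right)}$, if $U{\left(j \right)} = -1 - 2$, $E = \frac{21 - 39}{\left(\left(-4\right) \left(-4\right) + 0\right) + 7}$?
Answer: $- \frac{3849}{23} \approx -167.35$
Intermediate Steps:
$E = - \frac{18}{23}$ ($E = - \frac{18}{\left(16 + 0\right) + 7} = - \frac{18}{16 + 7} = - \frac{18}{23} \approx -0.78261$)
$U{\left(j \right)} = -3$ ($U{\left(j \right)} = -1 - 2 = -3$)
$E \left(\left(-5\right) \left(-42\right)\right) + U{\left(3 \right)} = - \frac{18 \left(\left(-5\right) \left(-42\right)\right)}{23} - 3 = \left(- \frac{18}{23}\right) 210 - 3 = - \frac{3780}{23} - 3 = - \frac{3849}{23}$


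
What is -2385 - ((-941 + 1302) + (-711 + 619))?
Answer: -2654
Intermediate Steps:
-2385 - ((-941 + 1302) + (-711 + 619)) = -2385 - (361 - 92) = -2385 - 1*269 = -2385 - 269 = -2654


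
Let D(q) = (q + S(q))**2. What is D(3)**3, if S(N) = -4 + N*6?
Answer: 24137569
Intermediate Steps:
S(N) = -4 + 6*N
D(q) = (-4 + 7*q)**2 (D(q) = (q + (-4 + 6*q))**2 = (-4 + 7*q)**2)
D(3)**3 = ((-4 + 7*3)**2)**3 = ((-4 + 21)**2)**3 = (17**2)**3 = 289**3 = 24137569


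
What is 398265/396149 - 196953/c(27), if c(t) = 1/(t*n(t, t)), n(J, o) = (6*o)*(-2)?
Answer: 682542877404021/396149 ≈ 1.7229e+9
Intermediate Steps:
n(J, o) = -12*o
c(t) = -1/(12*t**2) (c(t) = 1/(t*(-12*t)) = 1/(-12*t**2) = -1/(12*t**2))
398265/396149 - 196953/c(27) = 398265/396149 - 196953/((-1/12/27**2)) = 398265*(1/396149) - 196953/((-1/12*1/729)) = 398265/396149 - 196953/(-1/8748) = 398265/396149 - 196953*(-8748) = 398265/396149 + 1722944844 = 682542877404021/396149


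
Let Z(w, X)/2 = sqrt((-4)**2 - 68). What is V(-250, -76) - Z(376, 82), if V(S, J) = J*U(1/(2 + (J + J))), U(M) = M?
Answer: 38/75 - 4*I*sqrt(13) ≈ 0.50667 - 14.422*I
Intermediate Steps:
V(S, J) = J/(2 + 2*J) (V(S, J) = J/(2 + (J + J)) = J/(2 + 2*J))
Z(w, X) = 4*I*sqrt(13) (Z(w, X) = 2*sqrt((-4)**2 - 68) = 2*sqrt(16 - 68) = 2*sqrt(-52) = 2*(2*I*sqrt(13)) = 4*I*sqrt(13))
V(-250, -76) - Z(376, 82) = (1/2)*(-76)/(1 - 76) - 4*I*sqrt(13) = (1/2)*(-76)/(-75) - 4*I*sqrt(13) = (1/2)*(-76)*(-1/75) - 4*I*sqrt(13) = 38/75 - 4*I*sqrt(13)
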